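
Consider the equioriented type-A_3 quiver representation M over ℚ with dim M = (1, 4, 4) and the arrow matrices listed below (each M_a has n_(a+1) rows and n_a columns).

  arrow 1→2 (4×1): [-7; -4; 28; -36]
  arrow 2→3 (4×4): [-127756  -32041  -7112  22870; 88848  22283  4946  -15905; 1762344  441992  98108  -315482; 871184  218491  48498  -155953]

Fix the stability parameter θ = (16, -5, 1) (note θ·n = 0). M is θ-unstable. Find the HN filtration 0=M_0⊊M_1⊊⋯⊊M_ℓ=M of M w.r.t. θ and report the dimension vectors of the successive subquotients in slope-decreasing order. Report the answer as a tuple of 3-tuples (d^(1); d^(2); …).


Interval decomposition of M: I[1,2], I[2,2], I[2,3]^2, I[3,3]^2.
HN type (ℓ=3): μ^(1)=11/2; μ^(2)=1; μ^(3)=-5

((1, 1, 0); (0, 0, 4); (0, 3, 0))


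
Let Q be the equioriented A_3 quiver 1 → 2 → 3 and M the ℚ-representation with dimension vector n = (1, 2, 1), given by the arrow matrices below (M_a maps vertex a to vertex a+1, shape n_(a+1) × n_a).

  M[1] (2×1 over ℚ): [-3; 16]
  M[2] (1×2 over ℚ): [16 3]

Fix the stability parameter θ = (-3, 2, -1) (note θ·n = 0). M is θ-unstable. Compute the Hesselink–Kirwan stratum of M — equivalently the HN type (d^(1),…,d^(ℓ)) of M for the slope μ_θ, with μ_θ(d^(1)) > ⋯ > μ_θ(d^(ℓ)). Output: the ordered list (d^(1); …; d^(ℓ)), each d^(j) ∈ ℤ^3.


Via rank(M_{q-1}∘⋯∘M_p): M ≅ I[1,2], I[2,3].
μ_θ-semistable layers: μ^(1)=2; μ^(2)=1/2; μ^(3)=-3

((0, 1, 0); (0, 1, 1); (1, 0, 0))


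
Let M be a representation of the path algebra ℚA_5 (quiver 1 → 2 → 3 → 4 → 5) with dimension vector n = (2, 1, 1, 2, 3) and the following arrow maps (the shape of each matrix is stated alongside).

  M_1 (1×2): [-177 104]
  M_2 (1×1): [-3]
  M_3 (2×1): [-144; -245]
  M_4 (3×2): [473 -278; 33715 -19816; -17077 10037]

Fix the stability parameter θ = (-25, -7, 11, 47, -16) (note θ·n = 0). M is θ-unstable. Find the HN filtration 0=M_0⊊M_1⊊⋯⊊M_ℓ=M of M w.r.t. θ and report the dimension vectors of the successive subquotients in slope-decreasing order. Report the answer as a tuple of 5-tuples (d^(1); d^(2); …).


Via rank(M_{q-1}∘⋯∘M_p): M ≅ I[1,1], I[1,5], I[4,5], I[5,5].
μ_θ-semistable layers: μ^(1)=31/2; μ^(2)=11; μ^(3)=-7; μ^(4)=-16; μ^(5)=-25

((0, 0, 0, 2, 2); (0, 0, 1, 0, 0); (0, 1, 0, 0, 0); (0, 0, 0, 0, 1); (2, 0, 0, 0, 0))


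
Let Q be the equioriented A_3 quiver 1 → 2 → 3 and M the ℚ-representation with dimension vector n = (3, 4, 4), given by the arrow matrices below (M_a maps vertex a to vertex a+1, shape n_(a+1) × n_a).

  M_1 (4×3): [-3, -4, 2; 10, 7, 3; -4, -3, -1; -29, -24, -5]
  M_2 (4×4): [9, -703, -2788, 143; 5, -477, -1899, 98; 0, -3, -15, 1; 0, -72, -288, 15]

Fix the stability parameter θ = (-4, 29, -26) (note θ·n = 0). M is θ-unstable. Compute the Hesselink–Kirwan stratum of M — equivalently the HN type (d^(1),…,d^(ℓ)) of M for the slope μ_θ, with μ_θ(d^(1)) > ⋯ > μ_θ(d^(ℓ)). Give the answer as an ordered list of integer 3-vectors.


Via rank(M_{q-1}∘⋯∘M_p): M ≅ I[1,3]^3, I[2,3].
μ_θ-semistable layers: μ^(1)=3/2; μ^(2)=-4

((0, 4, 4); (3, 0, 0))


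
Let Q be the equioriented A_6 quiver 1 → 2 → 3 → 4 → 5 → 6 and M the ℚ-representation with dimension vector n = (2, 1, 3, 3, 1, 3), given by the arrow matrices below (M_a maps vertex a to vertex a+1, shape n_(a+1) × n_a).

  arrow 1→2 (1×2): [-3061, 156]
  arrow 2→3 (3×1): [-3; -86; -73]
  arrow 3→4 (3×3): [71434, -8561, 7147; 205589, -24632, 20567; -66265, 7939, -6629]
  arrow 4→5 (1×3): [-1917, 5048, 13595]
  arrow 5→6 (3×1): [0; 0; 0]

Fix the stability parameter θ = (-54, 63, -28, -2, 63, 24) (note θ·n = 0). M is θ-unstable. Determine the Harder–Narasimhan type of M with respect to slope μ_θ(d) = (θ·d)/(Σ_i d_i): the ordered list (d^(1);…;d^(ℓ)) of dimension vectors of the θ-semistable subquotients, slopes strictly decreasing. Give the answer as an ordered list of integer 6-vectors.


Barcode: M ≅ I[1,1], I[1,5], I[3,4]^2, I[6,6]^3. HN layers by μ_θ (6 steps, strictly decreasing):
  μ^(1)=63; μ^(2)=24; μ^(3)=11; μ^(4)=-2; μ^(5)=-28; μ^(6)=-54

((0, 0, 0, 0, 1, 0); (0, 0, 0, 0, 0, 3); (0, 1, 1, 1, 0, 0); (0, 0, 0, 2, 0, 0); (0, 0, 2, 0, 0, 0); (2, 0, 0, 0, 0, 0))


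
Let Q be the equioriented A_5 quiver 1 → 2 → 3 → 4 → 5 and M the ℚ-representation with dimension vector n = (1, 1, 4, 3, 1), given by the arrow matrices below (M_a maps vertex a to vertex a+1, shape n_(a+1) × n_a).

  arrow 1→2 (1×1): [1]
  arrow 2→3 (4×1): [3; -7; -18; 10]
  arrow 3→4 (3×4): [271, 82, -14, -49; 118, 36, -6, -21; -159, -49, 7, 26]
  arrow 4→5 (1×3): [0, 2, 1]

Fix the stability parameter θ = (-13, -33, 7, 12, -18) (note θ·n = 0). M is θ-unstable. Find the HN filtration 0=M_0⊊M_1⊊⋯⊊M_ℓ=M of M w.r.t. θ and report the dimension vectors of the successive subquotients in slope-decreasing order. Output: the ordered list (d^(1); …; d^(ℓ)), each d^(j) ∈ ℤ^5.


Interval decomposition of M: I[1,4], I[3,3], I[3,4], I[3,5].
HN type (ℓ=4): μ^(1)=12; μ^(2)=7; μ^(3)=1/3; μ^(4)=-23

((0, 0, 0, 2, 0); (0, 0, 3, 0, 0); (0, 0, 1, 1, 1); (1, 1, 0, 0, 0))


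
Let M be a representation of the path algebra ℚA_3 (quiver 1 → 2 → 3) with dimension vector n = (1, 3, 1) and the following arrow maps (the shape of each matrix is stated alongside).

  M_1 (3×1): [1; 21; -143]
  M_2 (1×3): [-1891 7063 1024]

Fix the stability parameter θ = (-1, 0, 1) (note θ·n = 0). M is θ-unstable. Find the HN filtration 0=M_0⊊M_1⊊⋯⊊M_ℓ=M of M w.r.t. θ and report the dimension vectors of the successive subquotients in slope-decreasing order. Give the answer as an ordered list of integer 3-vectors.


Barcode: M ≅ I[1,2], I[2,2], I[2,3]. HN layers by μ_θ (3 steps, strictly decreasing):
  μ^(1)=1; μ^(2)=0; μ^(3)=-1

((0, 0, 1); (0, 3, 0); (1, 0, 0))


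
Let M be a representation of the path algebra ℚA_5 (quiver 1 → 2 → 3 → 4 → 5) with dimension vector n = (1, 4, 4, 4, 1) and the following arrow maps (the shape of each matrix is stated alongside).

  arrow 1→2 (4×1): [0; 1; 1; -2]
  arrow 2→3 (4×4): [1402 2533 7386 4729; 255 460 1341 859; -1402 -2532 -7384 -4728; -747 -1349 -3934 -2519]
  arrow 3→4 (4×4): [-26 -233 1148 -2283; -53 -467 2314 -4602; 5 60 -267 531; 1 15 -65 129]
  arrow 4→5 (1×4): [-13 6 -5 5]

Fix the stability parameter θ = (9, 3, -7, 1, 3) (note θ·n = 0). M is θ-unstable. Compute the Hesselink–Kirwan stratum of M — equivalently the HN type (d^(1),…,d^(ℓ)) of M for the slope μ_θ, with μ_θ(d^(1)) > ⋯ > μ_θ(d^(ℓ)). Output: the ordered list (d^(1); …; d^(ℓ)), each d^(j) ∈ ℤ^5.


Barcode: M ≅ I[1,5], I[2,2], I[2,4]^2, I[3,4]. HN layers by μ_θ (5 steps, strictly decreasing):
  μ^(1)=3; μ^(2)=3/2; μ^(3)=1; μ^(4)=-2; μ^(5)=-7

((0, 1, 0, 0, 1); (1, 1, 1, 1, 0); (0, 0, 0, 3, 0); (0, 2, 2, 0, 0); (0, 0, 1, 0, 0))


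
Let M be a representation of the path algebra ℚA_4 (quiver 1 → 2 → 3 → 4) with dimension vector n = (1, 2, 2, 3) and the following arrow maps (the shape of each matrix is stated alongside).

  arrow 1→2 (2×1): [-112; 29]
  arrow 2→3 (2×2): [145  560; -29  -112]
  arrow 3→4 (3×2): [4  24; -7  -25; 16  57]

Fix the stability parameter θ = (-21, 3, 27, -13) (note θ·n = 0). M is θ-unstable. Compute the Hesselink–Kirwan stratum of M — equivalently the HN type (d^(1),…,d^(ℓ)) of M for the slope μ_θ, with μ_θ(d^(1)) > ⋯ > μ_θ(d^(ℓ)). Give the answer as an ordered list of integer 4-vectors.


Via rank(M_{q-1}∘⋯∘M_p): M ≅ I[1,2], I[2,4], I[3,4], I[4,4].
μ_θ-semistable layers: μ^(1)=7; μ^(2)=3; μ^(3)=-13; μ^(4)=-21

((0, 0, 2, 2); (0, 2, 0, 0); (0, 0, 0, 1); (1, 0, 0, 0))


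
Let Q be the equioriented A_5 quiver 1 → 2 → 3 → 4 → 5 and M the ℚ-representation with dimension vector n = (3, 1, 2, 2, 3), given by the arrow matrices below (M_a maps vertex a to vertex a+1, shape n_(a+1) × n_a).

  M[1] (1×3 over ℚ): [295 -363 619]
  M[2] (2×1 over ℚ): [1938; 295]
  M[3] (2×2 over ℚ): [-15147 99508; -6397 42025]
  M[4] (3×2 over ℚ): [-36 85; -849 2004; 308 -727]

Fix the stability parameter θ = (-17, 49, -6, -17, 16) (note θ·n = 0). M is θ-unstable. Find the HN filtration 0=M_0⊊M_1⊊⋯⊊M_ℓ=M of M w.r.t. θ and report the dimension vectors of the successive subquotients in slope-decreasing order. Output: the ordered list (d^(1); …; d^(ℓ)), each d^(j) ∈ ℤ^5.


Via rank(M_{q-1}∘⋯∘M_p): M ≅ I[1,1]^2, I[1,5], I[3,5], I[5,5].
μ_θ-semistable layers: μ^(1)=16; μ^(2)=26/3; μ^(3)=-23/2; μ^(4)=-17

((0, 0, 0, 0, 3); (0, 1, 1, 1, 0); (0, 0, 1, 1, 0); (3, 0, 0, 0, 0))


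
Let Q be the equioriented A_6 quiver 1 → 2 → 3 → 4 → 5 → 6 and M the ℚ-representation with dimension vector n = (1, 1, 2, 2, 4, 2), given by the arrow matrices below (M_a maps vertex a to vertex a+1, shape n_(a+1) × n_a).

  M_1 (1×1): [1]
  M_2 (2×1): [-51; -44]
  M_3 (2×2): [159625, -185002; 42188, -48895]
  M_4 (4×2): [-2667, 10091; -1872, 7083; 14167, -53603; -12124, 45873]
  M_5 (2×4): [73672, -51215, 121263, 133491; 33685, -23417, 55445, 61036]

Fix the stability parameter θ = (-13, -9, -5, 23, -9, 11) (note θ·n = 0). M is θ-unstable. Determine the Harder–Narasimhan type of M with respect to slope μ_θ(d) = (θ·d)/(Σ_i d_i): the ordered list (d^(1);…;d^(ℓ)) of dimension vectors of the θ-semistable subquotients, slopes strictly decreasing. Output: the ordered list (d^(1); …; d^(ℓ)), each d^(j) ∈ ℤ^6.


Interval decomposition of M: I[1,6], I[3,6], I[5,5]^2.
HN type (ℓ=5): μ^(1)=11; μ^(2)=7; μ^(3)=-5; μ^(4)=-9; μ^(5)=-13

((0, 0, 0, 0, 0, 2); (0, 0, 0, 2, 2, 0); (0, 0, 2, 0, 0, 0); (0, 1, 0, 0, 2, 0); (1, 0, 0, 0, 0, 0))


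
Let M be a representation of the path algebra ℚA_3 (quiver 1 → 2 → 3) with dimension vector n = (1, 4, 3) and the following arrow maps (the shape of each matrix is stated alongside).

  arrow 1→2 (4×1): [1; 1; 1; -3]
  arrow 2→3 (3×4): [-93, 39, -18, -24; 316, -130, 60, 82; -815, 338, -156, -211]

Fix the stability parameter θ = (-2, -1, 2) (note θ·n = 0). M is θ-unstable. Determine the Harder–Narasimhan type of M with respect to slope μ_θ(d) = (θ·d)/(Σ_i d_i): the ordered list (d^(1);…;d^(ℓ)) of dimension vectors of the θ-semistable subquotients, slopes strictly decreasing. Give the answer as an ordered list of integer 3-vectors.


Via rank(M_{q-1}∘⋯∘M_p): M ≅ I[1,2], I[2,2], I[2,3]^2, I[3,3].
μ_θ-semistable layers: μ^(1)=2; μ^(2)=-1; μ^(3)=-2

((0, 0, 3); (0, 4, 0); (1, 0, 0))


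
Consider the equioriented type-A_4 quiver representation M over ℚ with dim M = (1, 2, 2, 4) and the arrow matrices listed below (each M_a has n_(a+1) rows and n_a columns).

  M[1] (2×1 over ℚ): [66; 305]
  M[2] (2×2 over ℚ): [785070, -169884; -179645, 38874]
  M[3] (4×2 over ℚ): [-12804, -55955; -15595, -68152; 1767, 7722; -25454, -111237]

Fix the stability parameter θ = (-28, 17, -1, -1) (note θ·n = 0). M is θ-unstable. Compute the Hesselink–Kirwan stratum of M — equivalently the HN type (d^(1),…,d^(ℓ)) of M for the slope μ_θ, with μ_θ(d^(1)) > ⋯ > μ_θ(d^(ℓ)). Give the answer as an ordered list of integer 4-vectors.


Barcode: M ≅ I[1,2], I[2,4], I[3,4], I[4,4]^2. HN layers by μ_θ (4 steps, strictly decreasing):
  μ^(1)=17; μ^(2)=5; μ^(3)=-1; μ^(4)=-28

((0, 1, 0, 0); (0, 1, 1, 1); (0, 0, 1, 3); (1, 0, 0, 0))


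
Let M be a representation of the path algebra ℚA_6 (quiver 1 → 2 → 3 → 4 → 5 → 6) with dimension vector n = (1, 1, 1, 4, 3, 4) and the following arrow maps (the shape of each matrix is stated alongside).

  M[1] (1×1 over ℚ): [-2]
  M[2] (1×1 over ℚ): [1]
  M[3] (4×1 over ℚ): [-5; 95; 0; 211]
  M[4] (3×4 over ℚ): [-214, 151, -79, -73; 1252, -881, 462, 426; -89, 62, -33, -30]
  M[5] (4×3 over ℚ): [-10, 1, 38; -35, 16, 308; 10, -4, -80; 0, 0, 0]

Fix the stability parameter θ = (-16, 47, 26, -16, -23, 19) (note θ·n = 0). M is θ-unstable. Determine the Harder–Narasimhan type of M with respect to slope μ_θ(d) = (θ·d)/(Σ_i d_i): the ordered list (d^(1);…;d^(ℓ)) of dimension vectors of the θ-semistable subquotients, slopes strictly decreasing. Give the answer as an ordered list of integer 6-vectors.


Via rank(M_{q-1}∘⋯∘M_p): M ≅ I[1,6], I[4,4], I[4,5], I[4,6], I[6,6]^2.
μ_θ-semistable layers: μ^(1)=19; μ^(2)=17/2; μ^(3)=-16; μ^(4)=-39/2

((0, 0, 0, 0, 0, 4); (0, 1, 1, 1, 1, 0); (1, 0, 0, 1, 0, 0); (0, 0, 0, 2, 2, 0))


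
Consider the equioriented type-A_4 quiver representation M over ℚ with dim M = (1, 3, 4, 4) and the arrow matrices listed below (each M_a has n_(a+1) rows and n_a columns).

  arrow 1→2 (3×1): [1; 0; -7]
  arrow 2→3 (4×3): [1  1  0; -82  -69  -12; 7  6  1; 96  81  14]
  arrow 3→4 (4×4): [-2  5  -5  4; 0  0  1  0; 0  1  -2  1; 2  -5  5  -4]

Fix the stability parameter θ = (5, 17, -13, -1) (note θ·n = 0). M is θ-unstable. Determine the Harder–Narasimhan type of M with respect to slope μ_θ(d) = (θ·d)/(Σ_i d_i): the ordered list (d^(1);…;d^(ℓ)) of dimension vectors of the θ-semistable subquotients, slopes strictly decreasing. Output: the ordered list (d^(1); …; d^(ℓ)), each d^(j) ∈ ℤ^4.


Via rank(M_{q-1}∘⋯∘M_p): M ≅ I[1,3], I[2,4]^2, I[3,4], I[4,4].
μ_θ-semistable layers: μ^(1)=3; μ^(2)=1; μ^(3)=-1; μ^(4)=-13

((1, 1, 1, 0); (0, 2, 2, 2); (0, 0, 0, 2); (0, 0, 1, 0))


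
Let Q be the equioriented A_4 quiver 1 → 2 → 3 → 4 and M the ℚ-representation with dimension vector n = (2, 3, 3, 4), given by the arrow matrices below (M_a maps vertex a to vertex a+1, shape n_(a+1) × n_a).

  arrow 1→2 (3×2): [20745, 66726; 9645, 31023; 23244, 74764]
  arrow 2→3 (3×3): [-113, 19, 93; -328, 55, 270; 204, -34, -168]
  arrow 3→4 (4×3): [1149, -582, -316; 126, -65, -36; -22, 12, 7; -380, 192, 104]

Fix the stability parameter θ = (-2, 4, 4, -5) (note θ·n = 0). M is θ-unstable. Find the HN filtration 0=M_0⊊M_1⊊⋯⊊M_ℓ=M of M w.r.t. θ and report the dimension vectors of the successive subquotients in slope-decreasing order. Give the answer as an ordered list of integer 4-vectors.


Via rank(M_{q-1}∘⋯∘M_p): M ≅ I[1,4]^2, I[2,2], I[3,4], I[4,4].
μ_θ-semistable layers: μ^(1)=4; μ^(2)=1; μ^(3)=-1/2; μ^(4)=-2; μ^(5)=-5

((0, 1, 0, 0); (0, 2, 2, 2); (0, 0, 1, 1); (2, 0, 0, 0); (0, 0, 0, 1))


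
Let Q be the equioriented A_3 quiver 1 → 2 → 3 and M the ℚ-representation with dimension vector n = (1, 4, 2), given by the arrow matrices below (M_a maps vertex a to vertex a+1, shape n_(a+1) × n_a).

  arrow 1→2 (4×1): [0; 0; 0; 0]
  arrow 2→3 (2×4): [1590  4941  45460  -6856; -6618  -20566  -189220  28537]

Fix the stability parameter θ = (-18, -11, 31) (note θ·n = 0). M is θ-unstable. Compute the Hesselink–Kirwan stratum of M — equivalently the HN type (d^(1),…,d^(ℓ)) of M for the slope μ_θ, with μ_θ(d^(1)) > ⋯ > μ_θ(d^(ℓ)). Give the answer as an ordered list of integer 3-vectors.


Barcode: M ≅ I[1,1], I[2,2]^2, I[2,3]^2. HN layers by μ_θ (3 steps, strictly decreasing):
  μ^(1)=31; μ^(2)=-11; μ^(3)=-18

((0, 0, 2); (0, 4, 0); (1, 0, 0))


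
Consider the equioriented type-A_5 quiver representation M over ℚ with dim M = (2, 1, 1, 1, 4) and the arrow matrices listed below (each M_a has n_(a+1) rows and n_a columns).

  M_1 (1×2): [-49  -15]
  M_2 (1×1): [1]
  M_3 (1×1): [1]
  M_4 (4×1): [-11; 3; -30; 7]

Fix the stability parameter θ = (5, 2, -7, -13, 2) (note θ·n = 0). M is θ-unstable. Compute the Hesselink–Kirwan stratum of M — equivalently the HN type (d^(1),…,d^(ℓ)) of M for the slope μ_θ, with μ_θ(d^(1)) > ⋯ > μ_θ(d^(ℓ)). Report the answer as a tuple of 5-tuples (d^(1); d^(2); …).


Barcode: M ≅ I[1,1], I[1,5], I[5,5]^3. HN layers by μ_θ (3 steps, strictly decreasing):
  μ^(1)=5; μ^(2)=2; μ^(3)=-13/4

((1, 0, 0, 0, 0); (0, 0, 0, 0, 4); (1, 1, 1, 1, 0))


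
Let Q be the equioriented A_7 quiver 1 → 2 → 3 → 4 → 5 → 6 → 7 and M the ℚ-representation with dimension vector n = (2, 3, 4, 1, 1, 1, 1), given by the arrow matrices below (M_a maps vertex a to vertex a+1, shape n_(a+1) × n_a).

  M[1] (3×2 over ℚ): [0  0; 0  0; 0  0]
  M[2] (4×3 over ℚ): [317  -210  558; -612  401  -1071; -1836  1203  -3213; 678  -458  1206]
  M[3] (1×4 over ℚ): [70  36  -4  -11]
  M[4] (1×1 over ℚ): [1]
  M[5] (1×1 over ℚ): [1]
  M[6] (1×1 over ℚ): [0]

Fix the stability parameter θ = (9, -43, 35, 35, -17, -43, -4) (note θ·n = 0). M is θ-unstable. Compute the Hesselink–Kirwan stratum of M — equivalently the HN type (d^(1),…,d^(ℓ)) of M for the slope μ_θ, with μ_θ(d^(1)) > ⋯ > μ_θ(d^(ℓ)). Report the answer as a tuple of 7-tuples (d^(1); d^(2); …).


Barcode: M ≅ I[1,1]^2, I[2,2], I[2,3], I[2,6], I[3,3]^2, I[7,7]. HN layers by μ_θ (5 steps, strictly decreasing):
  μ^(1)=35; μ^(2)=9; μ^(3)=5/2; μ^(4)=-4; μ^(5)=-43

((0, 0, 3, 0, 0, 0, 0); (2, 0, 0, 0, 0, 0, 0); (0, 0, 1, 1, 1, 1, 0); (0, 0, 0, 0, 0, 0, 1); (0, 3, 0, 0, 0, 0, 0))


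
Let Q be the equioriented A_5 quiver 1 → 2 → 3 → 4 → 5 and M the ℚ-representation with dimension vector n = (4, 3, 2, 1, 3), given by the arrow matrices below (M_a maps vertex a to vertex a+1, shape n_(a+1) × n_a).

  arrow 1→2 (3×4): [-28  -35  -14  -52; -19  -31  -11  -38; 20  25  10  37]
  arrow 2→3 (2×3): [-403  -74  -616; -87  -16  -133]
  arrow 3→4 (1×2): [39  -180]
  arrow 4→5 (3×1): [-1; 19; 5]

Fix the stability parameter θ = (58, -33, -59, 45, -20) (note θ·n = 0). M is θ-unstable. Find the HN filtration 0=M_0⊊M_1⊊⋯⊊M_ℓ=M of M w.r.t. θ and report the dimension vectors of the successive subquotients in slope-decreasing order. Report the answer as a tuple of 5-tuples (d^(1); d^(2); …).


Interval decomposition of M: I[1,1], I[1,2], I[1,3], I[1,5], I[5,5]^2.
HN type (ℓ=4): μ^(1)=58; μ^(2)=25/2; μ^(3)=-34/3; μ^(4)=-20

((1, 0, 0, 0, 0); (1, 1, 0, 1, 1); (2, 2, 2, 0, 0); (0, 0, 0, 0, 2))


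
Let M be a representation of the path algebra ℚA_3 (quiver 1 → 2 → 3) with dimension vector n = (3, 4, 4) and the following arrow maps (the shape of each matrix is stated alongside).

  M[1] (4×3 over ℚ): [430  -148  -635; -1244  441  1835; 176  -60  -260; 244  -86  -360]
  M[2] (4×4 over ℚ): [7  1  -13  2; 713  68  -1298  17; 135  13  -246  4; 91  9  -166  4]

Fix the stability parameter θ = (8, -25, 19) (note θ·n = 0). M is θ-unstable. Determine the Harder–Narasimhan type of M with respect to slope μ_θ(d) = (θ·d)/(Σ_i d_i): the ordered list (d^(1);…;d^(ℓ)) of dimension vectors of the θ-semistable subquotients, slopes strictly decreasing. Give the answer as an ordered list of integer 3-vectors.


Interval decomposition of M: I[1,1], I[1,3]^2, I[2,2], I[2,3], I[3,3].
HN type (ℓ=4): μ^(1)=19; μ^(2)=8; μ^(3)=-17/2; μ^(4)=-25

((0, 0, 4); (1, 0, 0); (2, 2, 0); (0, 2, 0))


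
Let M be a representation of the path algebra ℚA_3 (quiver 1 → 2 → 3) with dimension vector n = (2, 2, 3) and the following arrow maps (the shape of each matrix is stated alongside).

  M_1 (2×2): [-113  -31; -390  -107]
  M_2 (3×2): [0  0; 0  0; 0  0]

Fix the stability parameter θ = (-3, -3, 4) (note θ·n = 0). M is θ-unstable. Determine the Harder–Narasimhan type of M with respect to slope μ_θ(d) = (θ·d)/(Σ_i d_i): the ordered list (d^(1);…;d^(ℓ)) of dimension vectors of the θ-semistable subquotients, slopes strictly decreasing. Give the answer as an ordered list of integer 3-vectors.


Barcode: M ≅ I[1,2]^2, I[3,3]^3. HN layers by μ_θ (2 steps, strictly decreasing):
  μ^(1)=4; μ^(2)=-3

((0, 0, 3); (2, 2, 0))


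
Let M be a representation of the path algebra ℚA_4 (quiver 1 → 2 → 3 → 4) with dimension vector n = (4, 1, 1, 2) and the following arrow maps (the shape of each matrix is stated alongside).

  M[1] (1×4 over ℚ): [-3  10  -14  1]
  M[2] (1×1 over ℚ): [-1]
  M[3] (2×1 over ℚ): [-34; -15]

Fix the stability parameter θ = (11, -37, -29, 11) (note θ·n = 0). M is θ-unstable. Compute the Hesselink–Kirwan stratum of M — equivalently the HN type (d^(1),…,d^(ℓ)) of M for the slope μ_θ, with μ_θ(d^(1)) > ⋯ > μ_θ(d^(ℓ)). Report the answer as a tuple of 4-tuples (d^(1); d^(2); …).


Barcode: M ≅ I[1,1]^3, I[1,4], I[4,4]. HN layers by μ_θ (2 steps, strictly decreasing):
  μ^(1)=11; μ^(2)=-55/3

((3, 0, 0, 2); (1, 1, 1, 0))


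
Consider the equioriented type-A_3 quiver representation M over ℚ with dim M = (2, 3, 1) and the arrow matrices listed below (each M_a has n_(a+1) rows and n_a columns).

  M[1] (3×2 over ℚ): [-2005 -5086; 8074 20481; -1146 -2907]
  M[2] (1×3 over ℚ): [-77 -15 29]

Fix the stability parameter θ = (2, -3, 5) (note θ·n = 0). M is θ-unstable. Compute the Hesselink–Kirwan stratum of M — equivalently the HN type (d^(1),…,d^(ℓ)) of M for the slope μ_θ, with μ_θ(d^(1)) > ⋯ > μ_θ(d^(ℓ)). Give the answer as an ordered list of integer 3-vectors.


Barcode: M ≅ I[1,2], I[1,3], I[2,2]. HN layers by μ_θ (3 steps, strictly decreasing):
  μ^(1)=5; μ^(2)=-1/2; μ^(3)=-3

((0, 0, 1); (2, 2, 0); (0, 1, 0))


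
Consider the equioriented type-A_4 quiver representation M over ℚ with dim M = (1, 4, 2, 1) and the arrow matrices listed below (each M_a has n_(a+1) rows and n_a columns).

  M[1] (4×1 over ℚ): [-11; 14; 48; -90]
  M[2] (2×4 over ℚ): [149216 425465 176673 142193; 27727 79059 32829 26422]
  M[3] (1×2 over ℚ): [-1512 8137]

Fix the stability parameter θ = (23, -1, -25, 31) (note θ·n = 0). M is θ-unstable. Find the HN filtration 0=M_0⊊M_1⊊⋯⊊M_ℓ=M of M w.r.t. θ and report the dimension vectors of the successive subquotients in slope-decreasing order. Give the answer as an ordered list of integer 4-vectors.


Via rank(M_{q-1}∘⋯∘M_p): M ≅ I[1,4], I[2,2]^2, I[2,3].
μ_θ-semistable layers: μ^(1)=31; μ^(2)=-1; μ^(3)=-13

((0, 0, 0, 1); (1, 3, 1, 0); (0, 1, 1, 0))


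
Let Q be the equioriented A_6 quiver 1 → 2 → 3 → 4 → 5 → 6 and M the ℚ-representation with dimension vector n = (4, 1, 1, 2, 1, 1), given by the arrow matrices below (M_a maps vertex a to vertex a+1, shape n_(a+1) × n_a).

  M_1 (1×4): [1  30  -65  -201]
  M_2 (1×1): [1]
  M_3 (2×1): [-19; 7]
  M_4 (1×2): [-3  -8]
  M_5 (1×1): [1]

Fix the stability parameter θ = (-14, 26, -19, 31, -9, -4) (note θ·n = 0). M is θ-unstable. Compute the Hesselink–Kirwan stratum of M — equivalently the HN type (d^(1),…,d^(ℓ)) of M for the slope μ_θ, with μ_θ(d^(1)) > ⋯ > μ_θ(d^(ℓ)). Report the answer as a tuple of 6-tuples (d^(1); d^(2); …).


Via rank(M_{q-1}∘⋯∘M_p): M ≅ I[1,1]^3, I[1,6], I[4,4].
μ_θ-semistable layers: μ^(1)=31; μ^(2)=6; μ^(3)=7/2; μ^(4)=-14

((0, 0, 0, 1, 0, 0); (0, 0, 0, 1, 1, 1); (0, 1, 1, 0, 0, 0); (4, 0, 0, 0, 0, 0))


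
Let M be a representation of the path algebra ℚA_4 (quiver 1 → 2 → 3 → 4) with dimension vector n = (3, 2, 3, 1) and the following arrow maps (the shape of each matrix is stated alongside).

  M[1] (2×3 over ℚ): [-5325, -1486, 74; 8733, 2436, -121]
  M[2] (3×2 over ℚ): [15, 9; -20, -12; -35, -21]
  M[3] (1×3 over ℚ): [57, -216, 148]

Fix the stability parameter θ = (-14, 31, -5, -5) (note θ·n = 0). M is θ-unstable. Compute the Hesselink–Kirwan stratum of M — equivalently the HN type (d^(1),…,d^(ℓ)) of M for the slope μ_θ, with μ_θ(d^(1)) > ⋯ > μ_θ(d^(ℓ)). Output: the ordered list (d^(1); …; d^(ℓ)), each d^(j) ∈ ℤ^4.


Interval decomposition of M: I[1,1], I[1,2], I[1,4], I[3,3]^2.
HN type (ℓ=4): μ^(1)=31; μ^(2)=7; μ^(3)=-5; μ^(4)=-14

((0, 1, 0, 0); (0, 1, 1, 1); (0, 0, 2, 0); (3, 0, 0, 0))


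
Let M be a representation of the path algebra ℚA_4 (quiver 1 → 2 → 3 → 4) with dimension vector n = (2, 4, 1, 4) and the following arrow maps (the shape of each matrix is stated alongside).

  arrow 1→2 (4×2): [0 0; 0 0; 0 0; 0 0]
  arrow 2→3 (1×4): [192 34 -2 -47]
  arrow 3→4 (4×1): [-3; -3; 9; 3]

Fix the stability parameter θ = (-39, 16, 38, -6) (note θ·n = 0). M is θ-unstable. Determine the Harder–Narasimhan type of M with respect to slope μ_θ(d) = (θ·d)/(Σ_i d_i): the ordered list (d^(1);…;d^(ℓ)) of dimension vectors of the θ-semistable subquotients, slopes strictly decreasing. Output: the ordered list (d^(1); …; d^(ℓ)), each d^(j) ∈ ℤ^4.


Interval decomposition of M: I[1,1]^2, I[2,2]^3, I[2,4], I[4,4]^3.
HN type (ℓ=3): μ^(1)=16; μ^(2)=-6; μ^(3)=-39

((0, 4, 1, 1); (0, 0, 0, 3); (2, 0, 0, 0))


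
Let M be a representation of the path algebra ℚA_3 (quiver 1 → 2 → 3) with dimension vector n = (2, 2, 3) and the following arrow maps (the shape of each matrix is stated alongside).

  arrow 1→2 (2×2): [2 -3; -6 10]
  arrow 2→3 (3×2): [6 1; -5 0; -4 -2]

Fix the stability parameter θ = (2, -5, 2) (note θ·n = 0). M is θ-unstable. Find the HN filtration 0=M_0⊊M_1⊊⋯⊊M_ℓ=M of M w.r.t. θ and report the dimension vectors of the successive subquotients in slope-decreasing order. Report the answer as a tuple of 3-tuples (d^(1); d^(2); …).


Via rank(M_{q-1}∘⋯∘M_p): M ≅ I[1,3]^2, I[3,3].
μ_θ-semistable layers: μ^(1)=2; μ^(2)=-3/2

((0, 0, 3); (2, 2, 0))


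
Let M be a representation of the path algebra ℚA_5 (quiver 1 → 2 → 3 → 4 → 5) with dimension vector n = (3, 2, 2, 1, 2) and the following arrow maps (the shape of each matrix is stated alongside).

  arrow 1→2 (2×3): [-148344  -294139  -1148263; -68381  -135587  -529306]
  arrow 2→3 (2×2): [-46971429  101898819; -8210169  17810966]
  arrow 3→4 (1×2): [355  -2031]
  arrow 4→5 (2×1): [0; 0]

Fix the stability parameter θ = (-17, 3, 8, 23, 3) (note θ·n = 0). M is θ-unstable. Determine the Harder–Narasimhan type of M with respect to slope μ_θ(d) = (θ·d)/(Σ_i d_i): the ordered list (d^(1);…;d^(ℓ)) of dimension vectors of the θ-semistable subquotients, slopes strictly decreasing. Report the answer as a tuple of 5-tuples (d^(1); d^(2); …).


Interval decomposition of M: I[1,1], I[1,3], I[1,4], I[5,5]^2.
HN type (ℓ=4): μ^(1)=23; μ^(2)=8; μ^(3)=3; μ^(4)=-17

((0, 0, 0, 1, 0); (0, 0, 2, 0, 0); (0, 2, 0, 0, 2); (3, 0, 0, 0, 0))


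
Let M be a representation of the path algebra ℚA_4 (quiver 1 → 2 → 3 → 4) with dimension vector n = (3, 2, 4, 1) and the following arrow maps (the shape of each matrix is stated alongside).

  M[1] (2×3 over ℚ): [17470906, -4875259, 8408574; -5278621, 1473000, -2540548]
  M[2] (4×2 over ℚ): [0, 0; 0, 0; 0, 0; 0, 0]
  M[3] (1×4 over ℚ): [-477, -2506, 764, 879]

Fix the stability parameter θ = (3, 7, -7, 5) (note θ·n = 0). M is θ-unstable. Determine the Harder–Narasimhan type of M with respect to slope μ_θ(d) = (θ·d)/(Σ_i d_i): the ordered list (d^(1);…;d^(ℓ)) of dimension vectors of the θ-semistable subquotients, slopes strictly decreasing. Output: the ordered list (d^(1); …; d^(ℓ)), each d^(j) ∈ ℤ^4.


Interval decomposition of M: I[1,1], I[1,2]^2, I[3,3]^3, I[3,4].
HN type (ℓ=4): μ^(1)=7; μ^(2)=5; μ^(3)=3; μ^(4)=-7

((0, 2, 0, 0); (0, 0, 0, 1); (3, 0, 0, 0); (0, 0, 4, 0))


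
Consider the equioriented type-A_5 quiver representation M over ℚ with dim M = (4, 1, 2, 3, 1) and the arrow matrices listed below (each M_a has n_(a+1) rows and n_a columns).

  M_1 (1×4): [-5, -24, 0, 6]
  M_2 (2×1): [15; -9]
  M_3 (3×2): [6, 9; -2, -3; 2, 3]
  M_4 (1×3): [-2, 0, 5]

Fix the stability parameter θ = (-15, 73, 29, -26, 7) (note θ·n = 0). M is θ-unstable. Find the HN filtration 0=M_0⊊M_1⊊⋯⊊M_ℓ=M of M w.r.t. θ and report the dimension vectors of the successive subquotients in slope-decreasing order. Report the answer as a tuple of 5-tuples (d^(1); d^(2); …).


Barcode: M ≅ I[1,1]^3, I[1,5], I[3,3], I[4,4]^2. HN layers by μ_θ (4 steps, strictly decreasing):
  μ^(1)=29; μ^(2)=83/4; μ^(3)=-15; μ^(4)=-26

((0, 0, 1, 0, 0); (0, 1, 1, 1, 1); (4, 0, 0, 0, 0); (0, 0, 0, 2, 0))


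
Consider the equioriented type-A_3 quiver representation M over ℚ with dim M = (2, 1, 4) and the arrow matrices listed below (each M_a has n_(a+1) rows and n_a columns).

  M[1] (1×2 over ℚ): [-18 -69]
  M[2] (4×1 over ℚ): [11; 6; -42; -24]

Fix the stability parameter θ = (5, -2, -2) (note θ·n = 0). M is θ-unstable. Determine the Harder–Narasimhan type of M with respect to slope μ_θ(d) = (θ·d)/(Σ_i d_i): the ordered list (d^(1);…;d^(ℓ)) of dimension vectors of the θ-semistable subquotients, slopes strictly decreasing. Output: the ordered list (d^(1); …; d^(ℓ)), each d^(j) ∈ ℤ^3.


Via rank(M_{q-1}∘⋯∘M_p): M ≅ I[1,1], I[1,3], I[3,3]^3.
μ_θ-semistable layers: μ^(1)=5; μ^(2)=1/3; μ^(3)=-2

((1, 0, 0); (1, 1, 1); (0, 0, 3))


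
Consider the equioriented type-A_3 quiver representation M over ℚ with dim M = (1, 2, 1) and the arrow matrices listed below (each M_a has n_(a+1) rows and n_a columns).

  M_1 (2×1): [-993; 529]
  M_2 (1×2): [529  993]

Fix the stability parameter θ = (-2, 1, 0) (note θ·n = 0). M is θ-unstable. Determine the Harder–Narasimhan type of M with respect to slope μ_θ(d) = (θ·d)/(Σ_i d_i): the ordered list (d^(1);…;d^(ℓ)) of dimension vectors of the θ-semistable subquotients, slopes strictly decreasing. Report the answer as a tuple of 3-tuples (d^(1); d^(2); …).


Via rank(M_{q-1}∘⋯∘M_p): M ≅ I[1,2], I[2,3].
μ_θ-semistable layers: μ^(1)=1; μ^(2)=1/2; μ^(3)=-2

((0, 1, 0); (0, 1, 1); (1, 0, 0))


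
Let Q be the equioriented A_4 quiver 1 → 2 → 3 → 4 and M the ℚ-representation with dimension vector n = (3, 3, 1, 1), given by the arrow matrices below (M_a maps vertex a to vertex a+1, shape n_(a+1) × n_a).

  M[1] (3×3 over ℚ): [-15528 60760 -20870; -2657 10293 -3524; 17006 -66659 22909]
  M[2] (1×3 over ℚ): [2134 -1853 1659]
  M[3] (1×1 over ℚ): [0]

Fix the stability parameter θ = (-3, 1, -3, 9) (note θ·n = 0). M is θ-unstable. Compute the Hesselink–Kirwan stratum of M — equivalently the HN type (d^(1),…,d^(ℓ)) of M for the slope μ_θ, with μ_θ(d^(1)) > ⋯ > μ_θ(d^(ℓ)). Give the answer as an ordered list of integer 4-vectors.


Via rank(M_{q-1}∘⋯∘M_p): M ≅ I[1,2]^2, I[1,3], I[4,4].
μ_θ-semistable layers: μ^(1)=9; μ^(2)=1; μ^(3)=-1; μ^(4)=-3

((0, 0, 0, 1); (0, 2, 0, 0); (0, 1, 1, 0); (3, 0, 0, 0))


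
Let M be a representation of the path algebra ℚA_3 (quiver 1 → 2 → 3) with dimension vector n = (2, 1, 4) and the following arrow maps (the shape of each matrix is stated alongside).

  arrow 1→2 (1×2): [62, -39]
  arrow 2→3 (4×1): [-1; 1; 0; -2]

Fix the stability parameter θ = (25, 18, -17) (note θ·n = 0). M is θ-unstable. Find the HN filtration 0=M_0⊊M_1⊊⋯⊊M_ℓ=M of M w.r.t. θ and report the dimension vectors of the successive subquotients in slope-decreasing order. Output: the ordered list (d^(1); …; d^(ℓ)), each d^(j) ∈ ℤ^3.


Interval decomposition of M: I[1,1], I[1,3], I[3,3]^3.
HN type (ℓ=3): μ^(1)=25; μ^(2)=26/3; μ^(3)=-17

((1, 0, 0); (1, 1, 1); (0, 0, 3))


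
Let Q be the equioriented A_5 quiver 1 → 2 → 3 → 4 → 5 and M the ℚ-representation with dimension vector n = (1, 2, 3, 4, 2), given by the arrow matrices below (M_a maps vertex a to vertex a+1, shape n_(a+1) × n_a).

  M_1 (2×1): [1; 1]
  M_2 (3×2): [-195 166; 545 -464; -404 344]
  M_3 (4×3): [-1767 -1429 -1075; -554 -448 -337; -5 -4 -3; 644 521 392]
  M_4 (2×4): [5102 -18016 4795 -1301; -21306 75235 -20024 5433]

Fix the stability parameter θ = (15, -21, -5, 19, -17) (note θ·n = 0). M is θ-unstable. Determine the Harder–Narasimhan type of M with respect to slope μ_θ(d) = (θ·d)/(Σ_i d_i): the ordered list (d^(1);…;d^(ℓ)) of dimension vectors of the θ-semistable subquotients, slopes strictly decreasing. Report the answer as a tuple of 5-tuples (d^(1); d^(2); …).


Barcode: M ≅ I[1,5], I[2,5], I[3,4], I[4,4]. HN layers by μ_θ (5 steps, strictly decreasing):
  μ^(1)=19; μ^(2)=1; μ^(3)=-11/3; μ^(4)=-5; μ^(5)=-21

((0, 0, 0, 2, 0); (0, 0, 0, 2, 2); (1, 1, 1, 0, 0); (0, 0, 2, 0, 0); (0, 1, 0, 0, 0))


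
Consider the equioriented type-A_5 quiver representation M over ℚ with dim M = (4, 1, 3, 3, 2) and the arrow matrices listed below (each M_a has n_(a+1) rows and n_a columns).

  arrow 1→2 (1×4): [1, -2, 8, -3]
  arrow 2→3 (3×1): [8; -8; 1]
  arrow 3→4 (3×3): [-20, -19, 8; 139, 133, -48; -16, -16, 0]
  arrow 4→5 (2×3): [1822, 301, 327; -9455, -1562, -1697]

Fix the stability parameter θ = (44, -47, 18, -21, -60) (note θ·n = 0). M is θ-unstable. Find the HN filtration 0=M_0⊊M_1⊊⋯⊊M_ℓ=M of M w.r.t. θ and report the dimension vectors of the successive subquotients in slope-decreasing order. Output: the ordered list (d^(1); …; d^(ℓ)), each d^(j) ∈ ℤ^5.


Via rank(M_{q-1}∘⋯∘M_p): M ≅ I[1,1]^3, I[1,3], I[3,5]^2, I[4,4].
μ_θ-semistable layers: μ^(1)=44; μ^(2)=18; μ^(3)=-3/2; μ^(4)=-21

((3, 0, 0, 0, 0); (0, 0, 1, 0, 0); (1, 1, 0, 0, 0); (0, 0, 2, 3, 2))


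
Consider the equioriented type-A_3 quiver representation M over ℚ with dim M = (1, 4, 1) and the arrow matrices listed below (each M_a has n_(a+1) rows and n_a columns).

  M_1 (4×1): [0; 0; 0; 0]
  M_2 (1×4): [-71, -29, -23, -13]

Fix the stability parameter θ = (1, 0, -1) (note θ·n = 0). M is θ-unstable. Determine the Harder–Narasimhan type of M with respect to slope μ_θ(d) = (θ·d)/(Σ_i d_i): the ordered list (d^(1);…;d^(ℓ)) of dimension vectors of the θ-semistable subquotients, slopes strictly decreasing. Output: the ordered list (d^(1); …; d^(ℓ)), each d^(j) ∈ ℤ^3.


Interval decomposition of M: I[1,1], I[2,2]^3, I[2,3].
HN type (ℓ=3): μ^(1)=1; μ^(2)=0; μ^(3)=-1/2

((1, 0, 0); (0, 3, 0); (0, 1, 1))


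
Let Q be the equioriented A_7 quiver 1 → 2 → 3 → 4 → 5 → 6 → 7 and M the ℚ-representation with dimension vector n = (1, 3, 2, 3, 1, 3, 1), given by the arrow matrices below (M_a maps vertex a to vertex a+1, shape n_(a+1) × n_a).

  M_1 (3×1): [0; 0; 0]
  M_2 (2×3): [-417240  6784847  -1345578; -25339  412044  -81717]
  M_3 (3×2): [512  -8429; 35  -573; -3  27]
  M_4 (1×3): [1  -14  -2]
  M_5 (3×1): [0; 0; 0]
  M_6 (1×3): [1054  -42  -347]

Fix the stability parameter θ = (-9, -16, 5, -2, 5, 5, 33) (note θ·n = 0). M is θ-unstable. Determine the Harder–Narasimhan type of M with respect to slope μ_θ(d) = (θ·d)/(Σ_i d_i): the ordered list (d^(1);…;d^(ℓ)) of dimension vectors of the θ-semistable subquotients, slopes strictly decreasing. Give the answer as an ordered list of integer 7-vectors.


Barcode: M ≅ I[1,1], I[2,2], I[2,4], I[2,5], I[4,4], I[6,6]^2, I[6,7]. HN layers by μ_θ (6 steps, strictly decreasing):
  μ^(1)=33; μ^(2)=5; μ^(3)=3/2; μ^(4)=-2; μ^(5)=-9; μ^(6)=-16

((0, 0, 0, 0, 0, 0, 1); (0, 0, 0, 0, 1, 3, 0); (0, 0, 2, 2, 0, 0, 0); (0, 0, 0, 1, 0, 0, 0); (1, 0, 0, 0, 0, 0, 0); (0, 3, 0, 0, 0, 0, 0))


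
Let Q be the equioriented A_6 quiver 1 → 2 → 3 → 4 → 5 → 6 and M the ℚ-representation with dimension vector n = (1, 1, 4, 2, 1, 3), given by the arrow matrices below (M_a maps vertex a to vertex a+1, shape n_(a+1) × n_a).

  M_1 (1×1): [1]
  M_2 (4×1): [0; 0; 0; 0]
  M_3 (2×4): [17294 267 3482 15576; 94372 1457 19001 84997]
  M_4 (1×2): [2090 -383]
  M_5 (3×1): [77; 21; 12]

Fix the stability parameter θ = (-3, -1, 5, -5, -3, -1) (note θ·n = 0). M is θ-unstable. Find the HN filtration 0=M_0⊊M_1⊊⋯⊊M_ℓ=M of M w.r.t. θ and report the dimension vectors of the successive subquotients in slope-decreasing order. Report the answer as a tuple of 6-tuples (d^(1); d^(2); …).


Via rank(M_{q-1}∘⋯∘M_p): M ≅ I[1,2], I[3,3]^2, I[3,4], I[3,6], I[6,6]^2.
μ_θ-semistable layers: μ^(1)=5; μ^(2)=0; μ^(3)=-1; μ^(4)=-3

((0, 0, 2, 0, 0, 0); (0, 0, 1, 1, 0, 0); (0, 1, 1, 1, 1, 3); (1, 0, 0, 0, 0, 0))


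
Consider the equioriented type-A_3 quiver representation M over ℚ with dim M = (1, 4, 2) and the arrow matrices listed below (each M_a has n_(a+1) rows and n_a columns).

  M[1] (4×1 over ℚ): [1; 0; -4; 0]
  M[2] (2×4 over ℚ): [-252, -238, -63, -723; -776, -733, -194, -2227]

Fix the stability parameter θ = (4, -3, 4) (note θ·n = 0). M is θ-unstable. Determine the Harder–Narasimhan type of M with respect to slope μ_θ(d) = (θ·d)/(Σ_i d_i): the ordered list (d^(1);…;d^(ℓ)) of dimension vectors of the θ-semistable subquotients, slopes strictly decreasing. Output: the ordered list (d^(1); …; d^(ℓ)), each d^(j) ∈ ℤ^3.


Barcode: M ≅ I[1,2], I[2,2], I[2,3]^2. HN layers by μ_θ (3 steps, strictly decreasing):
  μ^(1)=4; μ^(2)=1/2; μ^(3)=-3

((0, 0, 2); (1, 1, 0); (0, 3, 0))


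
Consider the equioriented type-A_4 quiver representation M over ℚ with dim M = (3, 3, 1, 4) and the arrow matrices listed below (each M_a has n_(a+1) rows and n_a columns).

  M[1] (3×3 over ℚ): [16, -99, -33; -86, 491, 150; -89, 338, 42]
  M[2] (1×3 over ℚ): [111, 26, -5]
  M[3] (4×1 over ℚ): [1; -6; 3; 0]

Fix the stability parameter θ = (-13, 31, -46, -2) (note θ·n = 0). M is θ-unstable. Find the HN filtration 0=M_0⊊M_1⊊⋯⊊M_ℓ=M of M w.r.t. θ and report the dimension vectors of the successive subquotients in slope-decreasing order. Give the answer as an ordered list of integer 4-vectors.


Barcode: M ≅ I[1,2]^2, I[1,4], I[4,4]^3. HN layers by μ_θ (4 steps, strictly decreasing):
  μ^(1)=31; μ^(2)=-2; μ^(3)=-15/2; μ^(4)=-13

((0, 2, 0, 0); (0, 0, 0, 4); (0, 1, 1, 0); (3, 0, 0, 0))


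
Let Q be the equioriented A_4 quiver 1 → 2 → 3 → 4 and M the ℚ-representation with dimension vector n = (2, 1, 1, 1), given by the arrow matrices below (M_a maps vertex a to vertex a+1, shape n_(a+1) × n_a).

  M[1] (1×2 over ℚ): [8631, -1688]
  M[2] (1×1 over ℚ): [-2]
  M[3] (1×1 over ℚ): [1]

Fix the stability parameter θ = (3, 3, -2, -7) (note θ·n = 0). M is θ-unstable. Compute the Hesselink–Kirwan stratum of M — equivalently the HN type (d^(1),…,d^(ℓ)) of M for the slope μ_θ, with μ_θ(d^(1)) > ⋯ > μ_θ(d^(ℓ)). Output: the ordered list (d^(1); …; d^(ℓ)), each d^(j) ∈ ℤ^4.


Interval decomposition of M: I[1,1], I[1,4].
HN type (ℓ=2): μ^(1)=3; μ^(2)=-3/4

((1, 0, 0, 0); (1, 1, 1, 1))


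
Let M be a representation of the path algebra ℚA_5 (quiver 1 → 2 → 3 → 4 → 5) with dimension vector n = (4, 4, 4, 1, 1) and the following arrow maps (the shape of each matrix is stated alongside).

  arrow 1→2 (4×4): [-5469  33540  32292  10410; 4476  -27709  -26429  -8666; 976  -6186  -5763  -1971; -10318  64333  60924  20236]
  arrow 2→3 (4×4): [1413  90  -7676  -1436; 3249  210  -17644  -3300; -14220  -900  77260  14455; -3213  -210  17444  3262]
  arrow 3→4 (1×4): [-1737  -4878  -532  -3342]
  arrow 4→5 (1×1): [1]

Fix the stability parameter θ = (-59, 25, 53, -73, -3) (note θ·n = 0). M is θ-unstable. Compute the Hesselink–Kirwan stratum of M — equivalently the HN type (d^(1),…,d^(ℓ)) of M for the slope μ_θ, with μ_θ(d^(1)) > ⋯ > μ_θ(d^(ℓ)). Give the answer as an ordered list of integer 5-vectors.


Via rank(M_{q-1}∘⋯∘M_p): M ≅ I[1,2]^2, I[1,3], I[1,5], I[3,3]^2.
μ_θ-semistable layers: μ^(1)=53; μ^(2)=25; μ^(3)=1/2; μ^(4)=-59

((0, 0, 3, 0, 0); (0, 3, 0, 0, 0); (0, 1, 1, 1, 1); (4, 0, 0, 0, 0))


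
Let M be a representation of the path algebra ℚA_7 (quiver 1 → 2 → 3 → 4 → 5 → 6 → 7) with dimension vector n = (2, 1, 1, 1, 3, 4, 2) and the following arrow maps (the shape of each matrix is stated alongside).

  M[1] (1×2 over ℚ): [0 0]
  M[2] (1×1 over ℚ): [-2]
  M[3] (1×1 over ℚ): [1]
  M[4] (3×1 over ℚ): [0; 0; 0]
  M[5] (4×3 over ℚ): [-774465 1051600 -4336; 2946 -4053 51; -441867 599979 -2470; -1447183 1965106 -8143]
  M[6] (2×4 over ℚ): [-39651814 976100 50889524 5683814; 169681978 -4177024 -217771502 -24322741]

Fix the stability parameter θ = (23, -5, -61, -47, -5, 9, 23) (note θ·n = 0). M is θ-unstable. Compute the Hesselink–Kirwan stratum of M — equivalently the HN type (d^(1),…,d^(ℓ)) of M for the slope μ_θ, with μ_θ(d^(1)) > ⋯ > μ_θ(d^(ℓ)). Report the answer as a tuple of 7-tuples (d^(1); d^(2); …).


Barcode: M ≅ I[1,1]^2, I[2,4], I[5,6], I[5,7]^2, I[6,6]. HN layers by μ_θ (4 steps, strictly decreasing):
  μ^(1)=23; μ^(2)=9; μ^(3)=-5; μ^(4)=-113/3

((2, 0, 0, 0, 0, 0, 2); (0, 0, 0, 0, 0, 4, 0); (0, 0, 0, 0, 3, 0, 0); (0, 1, 1, 1, 0, 0, 0))
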